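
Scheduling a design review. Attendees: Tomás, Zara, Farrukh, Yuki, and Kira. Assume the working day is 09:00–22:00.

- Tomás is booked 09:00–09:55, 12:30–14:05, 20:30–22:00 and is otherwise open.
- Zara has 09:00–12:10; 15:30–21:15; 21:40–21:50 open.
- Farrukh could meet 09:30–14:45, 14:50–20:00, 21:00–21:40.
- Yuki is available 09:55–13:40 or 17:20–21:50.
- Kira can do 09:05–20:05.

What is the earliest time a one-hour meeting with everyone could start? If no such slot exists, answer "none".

Tomás free: 09:55-12:30, 14:05-20:30 (invert busy blocks within the working day).
Zara free: 09:00-12:10, 15:30-21:15, 21:40-21:50.
Farrukh free: 09:30-14:45, 14:50-20:00, 21:00-21:40.
Yuki free: 09:55-13:40, 17:20-21:50.
Kira free: 09:05-20:05.
Tomás ∩ Zara: 09:55-12:10, 15:30-20:30.
Tomás ∩ Zara ∩ Farrukh: 09:55-12:10, 15:30-20:00.
Tomás ∩ Zara ∩ Farrukh ∩ Yuki: 09:55-12:10, 17:20-20:00.
Tomás ∩ Zara ∩ Farrukh ∩ Yuki ∩ Kira: 09:55-12:10, 17:20-20:00.
The first common window of at least 60 minutes is 09:55-12:10, so the earliest start is 09:55.

09:55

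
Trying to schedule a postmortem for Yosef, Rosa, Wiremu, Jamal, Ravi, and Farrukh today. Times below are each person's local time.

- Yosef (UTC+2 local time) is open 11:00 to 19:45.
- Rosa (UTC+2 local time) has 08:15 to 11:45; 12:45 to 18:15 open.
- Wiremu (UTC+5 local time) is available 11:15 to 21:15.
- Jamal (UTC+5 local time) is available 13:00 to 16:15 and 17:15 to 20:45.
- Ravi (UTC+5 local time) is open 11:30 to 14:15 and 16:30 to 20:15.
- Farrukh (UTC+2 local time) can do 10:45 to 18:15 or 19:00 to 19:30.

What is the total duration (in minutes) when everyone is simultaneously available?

195

Yosef in UTC: 09:00-17:45 (subtract 2h to convert from UTC+2).
Rosa in UTC: 06:15-09:45, 10:45-16:15 (subtract 2h to convert from UTC+2).
Wiremu in UTC: 06:15-16:15 (subtract 5h to convert from UTC+5).
Jamal in UTC: 08:00-11:15, 12:15-15:45 (subtract 5h to convert from UTC+5).
Ravi in UTC: 06:30-09:15, 11:30-15:15 (subtract 5h to convert from UTC+5).
Farrukh in UTC: 08:45-16:15, 17:00-17:30 (subtract 2h to convert from UTC+2).
Yosef ∩ Rosa: 09:00-09:45, 10:45-16:15.
Yosef ∩ Rosa ∩ Wiremu: 09:00-09:45, 10:45-16:15.
Yosef ∩ Rosa ∩ Wiremu ∩ Jamal: 09:00-09:45, 10:45-11:15, 12:15-15:45.
Yosef ∩ Rosa ∩ Wiremu ∩ Jamal ∩ Ravi: 09:00-09:15, 12:15-15:15.
Yosef ∩ Rosa ∩ Wiremu ∩ Jamal ∩ Ravi ∩ Farrukh: 09:00-09:15, 12:15-15:15.
Summing the common windows: 15 + 180 = 195 minutes.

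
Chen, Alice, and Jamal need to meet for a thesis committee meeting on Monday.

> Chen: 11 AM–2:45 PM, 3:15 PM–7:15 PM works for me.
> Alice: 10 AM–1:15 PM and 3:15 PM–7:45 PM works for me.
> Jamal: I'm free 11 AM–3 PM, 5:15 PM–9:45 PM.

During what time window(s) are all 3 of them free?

11:00-13:15, 17:15-19:15

Chen ∩ Alice: 11:00-13:15, 15:15-19:15.
Chen ∩ Alice ∩ Jamal: 11:00-13:15, 17:15-19:15.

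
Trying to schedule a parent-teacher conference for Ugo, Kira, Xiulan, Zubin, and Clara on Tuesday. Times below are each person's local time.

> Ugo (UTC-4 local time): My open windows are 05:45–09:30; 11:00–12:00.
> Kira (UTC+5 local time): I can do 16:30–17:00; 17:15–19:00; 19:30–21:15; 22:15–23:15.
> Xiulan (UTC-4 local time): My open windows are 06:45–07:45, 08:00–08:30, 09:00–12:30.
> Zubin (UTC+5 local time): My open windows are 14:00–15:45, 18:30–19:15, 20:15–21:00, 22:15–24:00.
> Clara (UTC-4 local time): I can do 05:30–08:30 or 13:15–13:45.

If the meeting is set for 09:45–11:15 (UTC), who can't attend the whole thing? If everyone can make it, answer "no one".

Ugo in UTC: 09:45-13:30, 15:00-16:00 (add 4h to convert from UTC-4).
Kira in UTC: 11:30-12:00, 12:15-14:00, 14:30-16:15, 17:15-18:15 (subtract 5h to convert from UTC+5).
Xiulan in UTC: 10:45-11:45, 12:00-12:30, 13:00-16:30 (add 4h to convert from UTC-4).
Zubin in UTC: 09:00-10:45, 13:30-14:15, 15:15-16:00, 17:15-19:00 (subtract 5h to convert from UTC+5).
Clara in UTC: 09:30-12:30, 17:15-17:45 (add 4h to convert from UTC-4).
Ugo: free for 09:45-11:15. Kira: not fully free for 09:45-11:15. Xiulan: not fully free for 09:45-11:15. Zubin: not fully free for 09:45-11:15. Clara: free for 09:45-11:15.

Kira, Xiulan, Zubin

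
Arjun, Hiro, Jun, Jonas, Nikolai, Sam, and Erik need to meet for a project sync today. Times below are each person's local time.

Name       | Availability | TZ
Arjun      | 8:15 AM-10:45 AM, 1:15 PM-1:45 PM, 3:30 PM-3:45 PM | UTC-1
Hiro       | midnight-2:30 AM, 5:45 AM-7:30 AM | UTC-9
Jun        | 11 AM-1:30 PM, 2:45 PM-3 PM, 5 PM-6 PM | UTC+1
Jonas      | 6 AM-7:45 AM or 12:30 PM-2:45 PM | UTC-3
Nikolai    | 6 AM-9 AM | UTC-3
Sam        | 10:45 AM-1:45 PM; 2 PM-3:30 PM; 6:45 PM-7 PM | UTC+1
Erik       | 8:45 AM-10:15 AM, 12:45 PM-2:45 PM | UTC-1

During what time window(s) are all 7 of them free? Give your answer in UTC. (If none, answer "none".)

Arjun in UTC: 09:15-11:45, 14:15-14:45, 16:30-16:45 (add 1h to convert from UTC-1).
Hiro in UTC: 09:00-11:30, 14:45-16:30 (add 9h to convert from UTC-9).
Jun in UTC: 10:00-12:30, 13:45-14:00, 16:00-17:00 (subtract 1h to convert from UTC+1).
Jonas in UTC: 09:00-10:45, 15:30-17:45 (add 3h to convert from UTC-3).
Nikolai in UTC: 09:00-12:00 (add 3h to convert from UTC-3).
Sam in UTC: 09:45-12:45, 13:00-14:30, 17:45-18:00 (subtract 1h to convert from UTC+1).
Erik in UTC: 09:45-11:15, 13:45-15:45 (add 1h to convert from UTC-1).
Arjun ∩ Hiro: 09:15-11:30.
Arjun ∩ Hiro ∩ Jun: 10:00-11:30.
Arjun ∩ Hiro ∩ Jun ∩ Jonas: 10:00-10:45.
Arjun ∩ Hiro ∩ Jun ∩ Jonas ∩ Nikolai: 10:00-10:45.
Arjun ∩ Hiro ∩ Jun ∩ Jonas ∩ Nikolai ∩ Sam: 10:00-10:45.
Arjun ∩ Hiro ∩ Jun ∩ Jonas ∩ Nikolai ∩ Sam ∩ Erik: 10:00-10:45.

10:00-10:45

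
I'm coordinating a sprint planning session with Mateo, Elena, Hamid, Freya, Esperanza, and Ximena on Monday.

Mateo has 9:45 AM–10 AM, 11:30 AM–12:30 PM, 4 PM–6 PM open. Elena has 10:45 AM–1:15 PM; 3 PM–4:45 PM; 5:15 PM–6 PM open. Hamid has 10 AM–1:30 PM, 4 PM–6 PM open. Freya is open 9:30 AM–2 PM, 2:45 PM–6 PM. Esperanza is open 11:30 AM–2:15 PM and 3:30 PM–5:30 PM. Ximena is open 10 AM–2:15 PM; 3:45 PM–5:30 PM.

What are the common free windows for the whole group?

Mateo ∩ Elena: 11:30-12:30, 16:00-16:45, 17:15-18:00.
Mateo ∩ Elena ∩ Hamid: 11:30-12:30, 16:00-16:45, 17:15-18:00.
Mateo ∩ Elena ∩ Hamid ∩ Freya: 11:30-12:30, 16:00-16:45, 17:15-18:00.
Mateo ∩ Elena ∩ Hamid ∩ Freya ∩ Esperanza: 11:30-12:30, 16:00-16:45, 17:15-17:30.
Mateo ∩ Elena ∩ Hamid ∩ Freya ∩ Esperanza ∩ Ximena: 11:30-12:30, 16:00-16:45, 17:15-17:30.
Those are the intersection windows.

11:30-12:30, 16:00-16:45, 17:15-17:30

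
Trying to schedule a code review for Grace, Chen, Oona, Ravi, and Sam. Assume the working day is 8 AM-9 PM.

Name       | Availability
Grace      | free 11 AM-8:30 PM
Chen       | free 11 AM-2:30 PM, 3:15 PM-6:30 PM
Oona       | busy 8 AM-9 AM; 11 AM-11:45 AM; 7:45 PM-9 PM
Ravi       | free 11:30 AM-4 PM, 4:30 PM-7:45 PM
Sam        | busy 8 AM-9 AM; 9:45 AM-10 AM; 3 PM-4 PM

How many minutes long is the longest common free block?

Grace free: 11:00-20:30.
Chen free: 11:00-14:30, 15:15-18:30.
Oona free: 09:00-11:00, 11:45-19:45 (invert busy blocks within the working day).
Ravi free: 11:30-16:00, 16:30-19:45.
Sam free: 09:00-09:45, 10:00-15:00, 16:00-21:00 (invert busy blocks within the working day).
Grace ∩ Chen: 11:00-14:30, 15:15-18:30.
Grace ∩ Chen ∩ Oona: 11:45-14:30, 15:15-18:30.
Grace ∩ Chen ∩ Oona ∩ Ravi: 11:45-14:30, 15:15-16:00, 16:30-18:30.
Grace ∩ Chen ∩ Oona ∩ Ravi ∩ Sam: 11:45-14:30, 16:30-18:30.
So the common availability across everyone is 11:45-14:30, 16:30-18:30.
The longest is 11:45-14:30 at 165 minutes.

165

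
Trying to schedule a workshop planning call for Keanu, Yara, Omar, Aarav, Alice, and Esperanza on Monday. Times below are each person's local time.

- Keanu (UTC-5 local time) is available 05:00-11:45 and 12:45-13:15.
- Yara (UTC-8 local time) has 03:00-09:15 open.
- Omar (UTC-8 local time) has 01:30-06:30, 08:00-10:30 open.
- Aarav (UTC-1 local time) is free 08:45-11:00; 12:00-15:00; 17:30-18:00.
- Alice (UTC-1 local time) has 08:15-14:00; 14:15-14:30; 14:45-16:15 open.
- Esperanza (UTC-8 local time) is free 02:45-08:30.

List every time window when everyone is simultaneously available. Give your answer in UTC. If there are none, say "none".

11:00-12:00, 13:00-14:30

Keanu in UTC: 10:00-16:45, 17:45-18:15 (add 5h to convert from UTC-5).
Yara in UTC: 11:00-17:15 (add 8h to convert from UTC-8).
Omar in UTC: 09:30-14:30, 16:00-18:30 (add 8h to convert from UTC-8).
Aarav in UTC: 09:45-12:00, 13:00-16:00, 18:30-19:00 (add 1h to convert from UTC-1).
Alice in UTC: 09:15-15:00, 15:15-15:30, 15:45-17:15 (add 1h to convert from UTC-1).
Esperanza in UTC: 10:45-16:30 (add 8h to convert from UTC-8).
Keanu ∩ Yara: 11:00-16:45.
Keanu ∩ Yara ∩ Omar: 11:00-14:30, 16:00-16:45.
Keanu ∩ Yara ∩ Omar ∩ Aarav: 11:00-12:00, 13:00-14:30.
Keanu ∩ Yara ∩ Omar ∩ Aarav ∩ Alice: 11:00-12:00, 13:00-14:30.
Keanu ∩ Yara ∩ Omar ∩ Aarav ∩ Alice ∩ Esperanza: 11:00-12:00, 13:00-14:30.
So the common availability across everyone is 11:00-12:00, 13:00-14:30.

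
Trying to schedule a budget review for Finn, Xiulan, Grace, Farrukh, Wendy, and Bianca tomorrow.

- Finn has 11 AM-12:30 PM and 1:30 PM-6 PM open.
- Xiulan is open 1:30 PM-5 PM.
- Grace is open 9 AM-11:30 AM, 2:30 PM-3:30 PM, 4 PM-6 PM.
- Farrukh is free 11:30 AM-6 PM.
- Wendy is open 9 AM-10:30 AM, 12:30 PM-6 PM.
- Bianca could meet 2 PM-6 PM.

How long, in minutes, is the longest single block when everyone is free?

60

Finn ∩ Xiulan: 13:30-17:00.
Finn ∩ Xiulan ∩ Grace: 14:30-15:30, 16:00-17:00.
Finn ∩ Xiulan ∩ Grace ∩ Farrukh: 14:30-15:30, 16:00-17:00.
Finn ∩ Xiulan ∩ Grace ∩ Farrukh ∩ Wendy: 14:30-15:30, 16:00-17:00.
Finn ∩ Xiulan ∩ Grace ∩ Farrukh ∩ Wendy ∩ Bianca: 14:30-15:30, 16:00-17:00.
The longest is 14:30-15:30 at 60 minutes.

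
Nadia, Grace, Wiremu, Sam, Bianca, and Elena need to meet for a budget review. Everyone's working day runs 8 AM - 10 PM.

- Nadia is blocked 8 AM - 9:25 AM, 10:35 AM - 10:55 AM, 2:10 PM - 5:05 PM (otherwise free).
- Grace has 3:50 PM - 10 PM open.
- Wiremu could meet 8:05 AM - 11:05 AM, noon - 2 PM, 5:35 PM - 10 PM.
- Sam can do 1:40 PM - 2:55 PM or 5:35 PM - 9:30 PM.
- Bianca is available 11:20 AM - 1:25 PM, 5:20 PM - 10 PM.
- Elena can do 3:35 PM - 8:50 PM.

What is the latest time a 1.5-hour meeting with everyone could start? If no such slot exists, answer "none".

19:20

Nadia free: 09:25-10:35, 10:55-14:10, 17:05-22:00 (invert busy blocks within the working day).
Grace free: 15:50-22:00.
Wiremu free: 08:05-11:05, 12:00-14:00, 17:35-22:00.
Sam free: 13:40-14:55, 17:35-21:30.
Bianca free: 11:20-13:25, 17:20-22:00.
Elena free: 15:35-20:50.
Nadia ∩ Grace: 17:05-22:00.
Nadia ∩ Grace ∩ Wiremu: 17:35-22:00.
Nadia ∩ Grace ∩ Wiremu ∩ Sam: 17:35-21:30.
Nadia ∩ Grace ∩ Wiremu ∩ Sam ∩ Bianca: 17:35-21:30.
Nadia ∩ Grace ∩ Wiremu ∩ Sam ∩ Bianca ∩ Elena: 17:35-20:50.
The last common window of at least 90 minutes is 17:35-20:50; a 90-minute meeting can start as late as 19:20 and still end by 20:50.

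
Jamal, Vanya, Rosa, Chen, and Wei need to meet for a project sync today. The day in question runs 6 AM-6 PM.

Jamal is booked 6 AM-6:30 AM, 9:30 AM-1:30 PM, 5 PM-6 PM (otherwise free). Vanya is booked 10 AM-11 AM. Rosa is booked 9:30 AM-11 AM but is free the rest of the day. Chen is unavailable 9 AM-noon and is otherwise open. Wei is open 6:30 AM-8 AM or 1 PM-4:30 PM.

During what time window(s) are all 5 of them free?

06:30-08:00, 13:30-16:30

Jamal free: 06:30-09:30, 13:30-17:00 (invert busy blocks within the working day).
Vanya free: 06:00-10:00, 11:00-18:00 (invert busy blocks within the working day).
Rosa free: 06:00-09:30, 11:00-18:00 (invert busy blocks within the working day).
Chen free: 06:00-09:00, 12:00-18:00 (invert busy blocks within the working day).
Wei free: 06:30-08:00, 13:00-16:30.
Jamal ∩ Vanya: 06:30-09:30, 13:30-17:00.
Jamal ∩ Vanya ∩ Rosa: 06:30-09:30, 13:30-17:00.
Jamal ∩ Vanya ∩ Rosa ∩ Chen: 06:30-09:00, 13:30-17:00.
Jamal ∩ Vanya ∩ Rosa ∩ Chen ∩ Wei: 06:30-08:00, 13:30-16:30.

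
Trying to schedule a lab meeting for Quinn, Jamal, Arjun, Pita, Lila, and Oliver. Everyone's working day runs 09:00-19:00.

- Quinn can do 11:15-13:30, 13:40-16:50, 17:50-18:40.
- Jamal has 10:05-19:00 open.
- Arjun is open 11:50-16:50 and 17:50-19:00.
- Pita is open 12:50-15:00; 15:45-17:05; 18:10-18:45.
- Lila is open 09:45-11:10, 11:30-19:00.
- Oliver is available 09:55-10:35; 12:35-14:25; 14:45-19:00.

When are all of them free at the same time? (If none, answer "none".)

12:50-13:30, 13:40-14:25, 14:45-15:00, 15:45-16:50, 18:10-18:40

Quinn ∩ Jamal: 11:15-13:30, 13:40-16:50, 17:50-18:40.
Quinn ∩ Jamal ∩ Arjun: 11:50-13:30, 13:40-16:50, 17:50-18:40.
Quinn ∩ Jamal ∩ Arjun ∩ Pita: 12:50-13:30, 13:40-15:00, 15:45-16:50, 18:10-18:40.
Quinn ∩ Jamal ∩ Arjun ∩ Pita ∩ Lila: 12:50-13:30, 13:40-15:00, 15:45-16:50, 18:10-18:40.
Quinn ∩ Jamal ∩ Arjun ∩ Pita ∩ Lila ∩ Oliver: 12:50-13:30, 13:40-14:25, 14:45-15:00, 15:45-16:50, 18:10-18:40.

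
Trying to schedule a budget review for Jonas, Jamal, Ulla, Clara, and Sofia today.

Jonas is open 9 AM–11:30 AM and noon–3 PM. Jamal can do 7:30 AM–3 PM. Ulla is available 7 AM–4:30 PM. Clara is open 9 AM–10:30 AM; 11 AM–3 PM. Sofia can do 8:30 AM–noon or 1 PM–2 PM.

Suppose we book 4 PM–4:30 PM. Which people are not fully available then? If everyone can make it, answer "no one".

Jonas: not fully free for 16:00-16:30. Jamal: not fully free for 16:00-16:30. Ulla: free for 16:00-16:30. Clara: not fully free for 16:00-16:30. Sofia: not fully free for 16:00-16:30.

Clara, Jamal, Jonas, Sofia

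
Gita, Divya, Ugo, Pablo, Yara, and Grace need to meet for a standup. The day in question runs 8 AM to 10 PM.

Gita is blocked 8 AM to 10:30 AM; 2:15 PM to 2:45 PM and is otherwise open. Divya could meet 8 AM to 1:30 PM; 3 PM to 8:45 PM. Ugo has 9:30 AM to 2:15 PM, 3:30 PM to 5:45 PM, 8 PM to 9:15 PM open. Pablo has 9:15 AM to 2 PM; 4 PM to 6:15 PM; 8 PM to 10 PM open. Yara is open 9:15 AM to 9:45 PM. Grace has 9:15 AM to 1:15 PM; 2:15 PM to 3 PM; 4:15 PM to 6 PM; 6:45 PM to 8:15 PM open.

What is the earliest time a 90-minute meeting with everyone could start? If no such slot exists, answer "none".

Gita free: 10:30-14:15, 14:45-22:00 (invert busy blocks within the working day).
Divya free: 08:00-13:30, 15:00-20:45.
Ugo free: 09:30-14:15, 15:30-17:45, 20:00-21:15.
Pablo free: 09:15-14:00, 16:00-18:15, 20:00-22:00.
Yara free: 09:15-21:45.
Grace free: 09:15-13:15, 14:15-15:00, 16:15-18:00, 18:45-20:15.
Gita ∩ Divya: 10:30-13:30, 15:00-20:45.
Gita ∩ Divya ∩ Ugo: 10:30-13:30, 15:30-17:45, 20:00-20:45.
Gita ∩ Divya ∩ Ugo ∩ Pablo: 10:30-13:30, 16:00-17:45, 20:00-20:45.
Gita ∩ Divya ∩ Ugo ∩ Pablo ∩ Yara: 10:30-13:30, 16:00-17:45, 20:00-20:45.
Gita ∩ Divya ∩ Ugo ∩ Pablo ∩ Yara ∩ Grace: 10:30-13:15, 16:15-17:45, 20:00-20:15.
So the common availability across everyone is 10:30-13:15, 16:15-17:45, 20:00-20:15.
The first common window of at least 90 minutes is 10:30-13:15, so the earliest start is 10:30.

10:30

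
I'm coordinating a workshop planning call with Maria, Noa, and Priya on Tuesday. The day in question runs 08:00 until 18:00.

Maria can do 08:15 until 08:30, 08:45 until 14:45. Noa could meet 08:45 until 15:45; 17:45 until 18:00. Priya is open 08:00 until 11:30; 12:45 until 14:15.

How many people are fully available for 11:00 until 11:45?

Maria and Noa can make the full 11:00-11:45 slot — that's 2.

2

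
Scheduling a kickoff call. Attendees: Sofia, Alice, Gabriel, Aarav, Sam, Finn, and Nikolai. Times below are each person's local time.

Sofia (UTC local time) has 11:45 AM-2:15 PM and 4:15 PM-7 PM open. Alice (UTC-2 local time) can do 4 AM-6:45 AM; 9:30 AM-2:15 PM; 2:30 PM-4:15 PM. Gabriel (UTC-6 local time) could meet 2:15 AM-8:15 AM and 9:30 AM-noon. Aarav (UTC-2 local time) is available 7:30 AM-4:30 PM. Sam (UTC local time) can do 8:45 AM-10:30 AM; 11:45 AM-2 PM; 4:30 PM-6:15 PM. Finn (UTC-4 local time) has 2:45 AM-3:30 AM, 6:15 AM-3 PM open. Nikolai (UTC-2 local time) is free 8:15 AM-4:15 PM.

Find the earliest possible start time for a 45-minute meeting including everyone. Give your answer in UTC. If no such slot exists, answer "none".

Sofia in UTC: 11:45-14:15, 16:15-19:00.
Alice in UTC: 06:00-08:45, 11:30-16:15, 16:30-18:15 (add 2h to convert from UTC-2).
Gabriel in UTC: 08:15-14:15, 15:30-18:00 (add 6h to convert from UTC-6).
Aarav in UTC: 09:30-18:30 (add 2h to convert from UTC-2).
Sam in UTC: 08:45-10:30, 11:45-14:00, 16:30-18:15.
Finn in UTC: 06:45-07:30, 10:15-19:00 (add 4h to convert from UTC-4).
Nikolai in UTC: 10:15-18:15 (add 2h to convert from UTC-2).
Sofia ∩ Alice: 11:45-14:15, 16:30-18:15.
Sofia ∩ Alice ∩ Gabriel: 11:45-14:15, 16:30-18:00.
Sofia ∩ Alice ∩ Gabriel ∩ Aarav: 11:45-14:15, 16:30-18:00.
Sofia ∩ Alice ∩ Gabriel ∩ Aarav ∩ Sam: 11:45-14:00, 16:30-18:00.
Sofia ∩ Alice ∩ Gabriel ∩ Aarav ∩ Sam ∩ Finn: 11:45-14:00, 16:30-18:00.
Sofia ∩ Alice ∩ Gabriel ∩ Aarav ∩ Sam ∩ Finn ∩ Nikolai: 11:45-14:00, 16:30-18:00.
The first common window of at least 45 minutes is 11:45-14:00, so the earliest start is 11:45.

11:45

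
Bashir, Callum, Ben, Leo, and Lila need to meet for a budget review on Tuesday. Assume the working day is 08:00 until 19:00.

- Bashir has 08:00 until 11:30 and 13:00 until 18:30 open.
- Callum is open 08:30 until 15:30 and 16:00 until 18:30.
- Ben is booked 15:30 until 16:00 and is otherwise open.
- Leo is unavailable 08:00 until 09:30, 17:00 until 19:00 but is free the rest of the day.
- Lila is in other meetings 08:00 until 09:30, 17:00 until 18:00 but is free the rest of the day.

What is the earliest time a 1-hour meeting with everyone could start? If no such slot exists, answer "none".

09:30

Bashir free: 08:00-11:30, 13:00-18:30.
Callum free: 08:30-15:30, 16:00-18:30.
Ben free: 08:00-15:30, 16:00-19:00 (invert busy blocks within the working day).
Leo free: 09:30-17:00 (invert busy blocks within the working day).
Lila free: 09:30-17:00, 18:00-19:00 (invert busy blocks within the working day).
Bashir ∩ Callum: 08:30-11:30, 13:00-15:30, 16:00-18:30.
Bashir ∩ Callum ∩ Ben: 08:30-11:30, 13:00-15:30, 16:00-18:30.
Bashir ∩ Callum ∩ Ben ∩ Leo: 09:30-11:30, 13:00-15:30, 16:00-17:00.
Bashir ∩ Callum ∩ Ben ∩ Leo ∩ Lila: 09:30-11:30, 13:00-15:30, 16:00-17:00.
The first common window of at least 60 minutes is 09:30-11:30, so the earliest start is 09:30.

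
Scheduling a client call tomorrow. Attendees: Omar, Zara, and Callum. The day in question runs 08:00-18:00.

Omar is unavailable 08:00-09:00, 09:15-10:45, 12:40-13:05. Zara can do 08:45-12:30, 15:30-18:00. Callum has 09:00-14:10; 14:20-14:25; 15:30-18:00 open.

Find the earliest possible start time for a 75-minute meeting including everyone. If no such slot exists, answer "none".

10:45

Omar free: 09:00-09:15, 10:45-12:40, 13:05-18:00 (invert busy blocks within the working day).
Zara free: 08:45-12:30, 15:30-18:00.
Callum free: 09:00-14:10, 14:20-14:25, 15:30-18:00.
Omar ∩ Zara: 09:00-09:15, 10:45-12:30, 15:30-18:00.
Omar ∩ Zara ∩ Callum: 09:00-09:15, 10:45-12:30, 15:30-18:00.
Those are the intersection windows.
The first common window of at least 75 minutes is 10:45-12:30, so the earliest start is 10:45.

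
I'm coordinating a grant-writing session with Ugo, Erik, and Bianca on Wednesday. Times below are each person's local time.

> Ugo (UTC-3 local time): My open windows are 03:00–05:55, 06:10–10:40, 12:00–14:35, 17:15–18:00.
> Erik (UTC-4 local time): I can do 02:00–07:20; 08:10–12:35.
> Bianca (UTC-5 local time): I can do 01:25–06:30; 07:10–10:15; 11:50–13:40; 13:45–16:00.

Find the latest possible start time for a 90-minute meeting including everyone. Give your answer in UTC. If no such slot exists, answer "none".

Ugo in UTC: 06:00-08:55, 09:10-13:40, 15:00-17:35, 20:15-21:00 (add 3h to convert from UTC-3).
Erik in UTC: 06:00-11:20, 12:10-16:35 (add 4h to convert from UTC-4).
Bianca in UTC: 06:25-11:30, 12:10-15:15, 16:50-18:40, 18:45-21:00 (add 5h to convert from UTC-5).
Ugo ∩ Erik: 06:00-08:55, 09:10-11:20, 12:10-13:40, 15:00-16:35.
Ugo ∩ Erik ∩ Bianca: 06:25-08:55, 09:10-11:20, 12:10-13:40, 15:00-15:15.
The last common window of at least 90 minutes is 12:10-13:40; a 90-minute meeting can start as late as 12:10 and still end by 13:40.

12:10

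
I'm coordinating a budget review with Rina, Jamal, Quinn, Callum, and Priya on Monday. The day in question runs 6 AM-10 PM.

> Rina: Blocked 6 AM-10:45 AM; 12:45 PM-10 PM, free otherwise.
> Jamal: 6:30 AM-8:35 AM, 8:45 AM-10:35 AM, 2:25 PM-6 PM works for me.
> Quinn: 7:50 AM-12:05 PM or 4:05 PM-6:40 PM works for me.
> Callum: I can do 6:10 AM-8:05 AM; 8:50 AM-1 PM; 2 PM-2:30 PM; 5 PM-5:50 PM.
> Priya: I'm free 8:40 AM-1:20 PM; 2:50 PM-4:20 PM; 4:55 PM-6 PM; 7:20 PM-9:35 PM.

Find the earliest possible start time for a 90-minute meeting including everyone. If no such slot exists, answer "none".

Rina free: 10:45-12:45 (invert busy blocks within the working day).
Jamal free: 06:30-08:35, 08:45-10:35, 14:25-18:00.
Quinn free: 07:50-12:05, 16:05-18:40.
Callum free: 06:10-08:05, 08:50-13:00, 14:00-14:30, 17:00-17:50.
Priya free: 08:40-13:20, 14:50-16:20, 16:55-18:00, 19:20-21:35.
Rina ∩ Jamal: ∅.
Rina ∩ Jamal ∩ Quinn: ∅.
Rina ∩ Jamal ∩ Quinn ∩ Callum: ∅.
Rina ∩ Jamal ∩ Quinn ∩ Callum ∩ Priya: ∅.
There is no time when everyone is free.
No common window is at least 90 minutes long.

none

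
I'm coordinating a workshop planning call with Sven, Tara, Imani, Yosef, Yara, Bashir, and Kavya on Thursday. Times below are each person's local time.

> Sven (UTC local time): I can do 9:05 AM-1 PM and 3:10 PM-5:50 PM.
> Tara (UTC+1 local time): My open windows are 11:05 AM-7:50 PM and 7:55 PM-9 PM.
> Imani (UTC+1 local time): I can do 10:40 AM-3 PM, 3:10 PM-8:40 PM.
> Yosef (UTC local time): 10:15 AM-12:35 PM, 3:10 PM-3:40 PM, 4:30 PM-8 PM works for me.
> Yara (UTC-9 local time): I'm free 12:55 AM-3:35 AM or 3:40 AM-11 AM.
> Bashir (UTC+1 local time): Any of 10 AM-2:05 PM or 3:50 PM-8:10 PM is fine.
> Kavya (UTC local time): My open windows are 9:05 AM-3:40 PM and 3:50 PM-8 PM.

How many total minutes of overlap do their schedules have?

Sven in UTC: 09:05-13:00, 15:10-17:50.
Tara in UTC: 10:05-18:50, 18:55-20:00 (subtract 1h to convert from UTC+1).
Imani in UTC: 09:40-14:00, 14:10-19:40 (subtract 1h to convert from UTC+1).
Yosef in UTC: 10:15-12:35, 15:10-15:40, 16:30-20:00.
Yara in UTC: 09:55-12:35, 12:40-20:00 (add 9h to convert from UTC-9).
Bashir in UTC: 09:00-13:05, 14:50-19:10 (subtract 1h to convert from UTC+1).
Kavya in UTC: 09:05-15:40, 15:50-20:00.
Sven ∩ Tara: 10:05-13:00, 15:10-17:50.
Sven ∩ Tara ∩ Imani: 10:05-13:00, 15:10-17:50.
Sven ∩ Tara ∩ Imani ∩ Yosef: 10:15-12:35, 15:10-15:40, 16:30-17:50.
Sven ∩ Tara ∩ Imani ∩ Yosef ∩ Yara: 10:15-12:35, 15:10-15:40, 16:30-17:50.
Sven ∩ Tara ∩ Imani ∩ Yosef ∩ Yara ∩ Bashir: 10:15-12:35, 15:10-15:40, 16:30-17:50.
Sven ∩ Tara ∩ Imani ∩ Yosef ∩ Yara ∩ Bashir ∩ Kavya: 10:15-12:35, 15:10-15:40, 16:30-17:50.
Summing the common windows: 140 + 30 + 80 = 250 minutes.

250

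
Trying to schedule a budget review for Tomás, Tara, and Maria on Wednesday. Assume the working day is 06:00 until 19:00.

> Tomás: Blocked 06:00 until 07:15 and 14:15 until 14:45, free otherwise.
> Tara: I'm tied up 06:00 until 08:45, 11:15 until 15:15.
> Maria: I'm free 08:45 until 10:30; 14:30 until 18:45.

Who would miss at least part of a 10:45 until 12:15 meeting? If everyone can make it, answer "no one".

Maria, Tara

Tomás free: 07:15-14:15, 14:45-19:00 (invert busy blocks within the working day).
Tara free: 08:45-11:15, 15:15-19:00 (invert busy blocks within the working day).
Maria free: 08:45-10:30, 14:30-18:45.
Tomás: free for 10:45-12:15. Tara: not fully free for 10:45-12:15. Maria: not fully free for 10:45-12:15.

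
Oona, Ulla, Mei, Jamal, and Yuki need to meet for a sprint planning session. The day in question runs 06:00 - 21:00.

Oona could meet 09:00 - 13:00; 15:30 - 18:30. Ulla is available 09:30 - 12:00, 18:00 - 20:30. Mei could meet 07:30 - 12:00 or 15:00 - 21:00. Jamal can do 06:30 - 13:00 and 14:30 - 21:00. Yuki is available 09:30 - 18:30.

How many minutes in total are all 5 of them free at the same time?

180

Oona ∩ Ulla: 09:30-12:00, 18:00-18:30.
Oona ∩ Ulla ∩ Mei: 09:30-12:00, 18:00-18:30.
Oona ∩ Ulla ∩ Mei ∩ Jamal: 09:30-12:00, 18:00-18:30.
Oona ∩ Ulla ∩ Mei ∩ Jamal ∩ Yuki: 09:30-12:00, 18:00-18:30.
Those are the intersection windows.
Summing the common windows: 150 + 30 = 180 minutes.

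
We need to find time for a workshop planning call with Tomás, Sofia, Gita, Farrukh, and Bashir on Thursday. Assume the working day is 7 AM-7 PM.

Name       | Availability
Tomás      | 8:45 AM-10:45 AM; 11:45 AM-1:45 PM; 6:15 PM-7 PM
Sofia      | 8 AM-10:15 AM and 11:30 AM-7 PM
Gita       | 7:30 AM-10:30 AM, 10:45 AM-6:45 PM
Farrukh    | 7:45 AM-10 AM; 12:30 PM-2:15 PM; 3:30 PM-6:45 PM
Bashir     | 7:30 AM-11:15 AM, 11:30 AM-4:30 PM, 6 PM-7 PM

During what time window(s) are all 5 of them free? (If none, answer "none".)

08:45-10:00, 12:30-13:45, 18:15-18:45

Tomás ∩ Sofia: 08:45-10:15, 11:45-13:45, 18:15-19:00.
Tomás ∩ Sofia ∩ Gita: 08:45-10:15, 11:45-13:45, 18:15-18:45.
Tomás ∩ Sofia ∩ Gita ∩ Farrukh: 08:45-10:00, 12:30-13:45, 18:15-18:45.
Tomás ∩ Sofia ∩ Gita ∩ Farrukh ∩ Bashir: 08:45-10:00, 12:30-13:45, 18:15-18:45.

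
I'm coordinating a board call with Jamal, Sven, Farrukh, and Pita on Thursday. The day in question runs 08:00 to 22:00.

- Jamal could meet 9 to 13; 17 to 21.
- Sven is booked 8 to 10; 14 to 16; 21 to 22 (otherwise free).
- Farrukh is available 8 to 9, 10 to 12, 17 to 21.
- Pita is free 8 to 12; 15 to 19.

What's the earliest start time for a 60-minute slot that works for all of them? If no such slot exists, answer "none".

Jamal free: 09:00-13:00, 17:00-21:00.
Sven free: 10:00-14:00, 16:00-21:00 (invert busy blocks within the working day).
Farrukh free: 08:00-09:00, 10:00-12:00, 17:00-21:00.
Pita free: 08:00-12:00, 15:00-19:00.
Jamal ∩ Sven: 10:00-13:00, 17:00-21:00.
Jamal ∩ Sven ∩ Farrukh: 10:00-12:00, 17:00-21:00.
Jamal ∩ Sven ∩ Farrukh ∩ Pita: 10:00-12:00, 17:00-19:00.
The first common window of at least 60 minutes is 10:00-12:00, so the earliest start is 10:00.

10:00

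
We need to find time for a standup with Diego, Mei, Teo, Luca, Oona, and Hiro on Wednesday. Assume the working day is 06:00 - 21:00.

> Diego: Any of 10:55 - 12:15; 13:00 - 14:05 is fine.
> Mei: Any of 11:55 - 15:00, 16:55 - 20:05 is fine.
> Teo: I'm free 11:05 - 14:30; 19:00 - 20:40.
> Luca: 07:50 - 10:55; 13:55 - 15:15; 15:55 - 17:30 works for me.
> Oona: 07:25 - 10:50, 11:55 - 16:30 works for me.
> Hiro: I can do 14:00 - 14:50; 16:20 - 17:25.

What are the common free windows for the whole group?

14:00-14:05

Diego ∩ Mei: 11:55-12:15, 13:00-14:05.
Diego ∩ Mei ∩ Teo: 11:55-12:15, 13:00-14:05.
Diego ∩ Mei ∩ Teo ∩ Luca: 13:55-14:05.
Diego ∩ Mei ∩ Teo ∩ Luca ∩ Oona: 13:55-14:05.
Diego ∩ Mei ∩ Teo ∩ Luca ∩ Oona ∩ Hiro: 14:00-14:05.
So the common availability across everyone is 14:00-14:05.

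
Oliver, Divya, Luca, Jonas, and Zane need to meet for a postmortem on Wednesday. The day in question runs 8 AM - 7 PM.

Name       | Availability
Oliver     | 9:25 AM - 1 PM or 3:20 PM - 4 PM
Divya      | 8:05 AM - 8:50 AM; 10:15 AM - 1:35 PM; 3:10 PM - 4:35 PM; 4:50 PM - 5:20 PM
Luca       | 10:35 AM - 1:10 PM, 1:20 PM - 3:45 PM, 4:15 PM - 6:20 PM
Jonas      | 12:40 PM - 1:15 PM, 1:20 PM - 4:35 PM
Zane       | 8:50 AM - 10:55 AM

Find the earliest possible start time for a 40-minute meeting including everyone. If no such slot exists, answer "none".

Oliver ∩ Divya: 10:15-13:00, 15:20-16:00.
Oliver ∩ Divya ∩ Luca: 10:35-13:00, 15:20-15:45.
Oliver ∩ Divya ∩ Luca ∩ Jonas: 12:40-13:00, 15:20-15:45.
Oliver ∩ Divya ∩ Luca ∩ Jonas ∩ Zane: ∅.
There is no time when everyone is free.
No common window is at least 40 minutes long.

none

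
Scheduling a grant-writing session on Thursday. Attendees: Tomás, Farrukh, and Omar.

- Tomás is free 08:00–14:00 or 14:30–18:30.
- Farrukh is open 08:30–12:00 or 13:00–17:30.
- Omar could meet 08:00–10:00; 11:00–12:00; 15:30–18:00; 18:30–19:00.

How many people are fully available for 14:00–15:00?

Farrukh can make the full 14:00-15:00 slot — that's 1.

1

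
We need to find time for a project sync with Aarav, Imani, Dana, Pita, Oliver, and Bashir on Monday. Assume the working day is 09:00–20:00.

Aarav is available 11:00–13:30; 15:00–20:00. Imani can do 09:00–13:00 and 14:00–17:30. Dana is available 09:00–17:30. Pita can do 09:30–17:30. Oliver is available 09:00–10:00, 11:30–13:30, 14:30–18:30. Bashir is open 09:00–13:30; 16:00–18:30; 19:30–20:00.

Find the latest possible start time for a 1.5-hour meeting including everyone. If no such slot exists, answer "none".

Aarav ∩ Imani: 11:00-13:00, 15:00-17:30.
Aarav ∩ Imani ∩ Dana: 11:00-13:00, 15:00-17:30.
Aarav ∩ Imani ∩ Dana ∩ Pita: 11:00-13:00, 15:00-17:30.
Aarav ∩ Imani ∩ Dana ∩ Pita ∩ Oliver: 11:30-13:00, 15:00-17:30.
Aarav ∩ Imani ∩ Dana ∩ Pita ∩ Oliver ∩ Bashir: 11:30-13:00, 16:00-17:30.
The last common window of at least 90 minutes is 16:00-17:30; a 90-minute meeting can start as late as 16:00 and still end by 17:30.

16:00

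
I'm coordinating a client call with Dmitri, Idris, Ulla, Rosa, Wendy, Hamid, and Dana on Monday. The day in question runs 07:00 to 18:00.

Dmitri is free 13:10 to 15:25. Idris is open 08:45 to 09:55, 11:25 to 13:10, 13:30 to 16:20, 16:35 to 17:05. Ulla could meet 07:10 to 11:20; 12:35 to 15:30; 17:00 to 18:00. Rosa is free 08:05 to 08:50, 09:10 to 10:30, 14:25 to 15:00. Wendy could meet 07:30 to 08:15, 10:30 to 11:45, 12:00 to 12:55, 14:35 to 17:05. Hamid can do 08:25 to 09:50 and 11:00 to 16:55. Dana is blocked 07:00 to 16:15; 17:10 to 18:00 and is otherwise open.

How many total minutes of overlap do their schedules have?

Dmitri free: 13:10-15:25.
Idris free: 08:45-09:55, 11:25-13:10, 13:30-16:20, 16:35-17:05.
Ulla free: 07:10-11:20, 12:35-15:30, 17:00-18:00.
Rosa free: 08:05-08:50, 09:10-10:30, 14:25-15:00.
Wendy free: 07:30-08:15, 10:30-11:45, 12:00-12:55, 14:35-17:05.
Hamid free: 08:25-09:50, 11:00-16:55.
Dana free: 16:15-17:10 (invert busy blocks within the working day).
Dmitri ∩ Idris: 13:30-15:25.
Dmitri ∩ Idris ∩ Ulla: 13:30-15:25.
Dmitri ∩ Idris ∩ Ulla ∩ Rosa: 14:25-15:00.
Dmitri ∩ Idris ∩ Ulla ∩ Rosa ∩ Wendy: 14:35-15:00.
Dmitri ∩ Idris ∩ Ulla ∩ Rosa ∩ Wendy ∩ Hamid: 14:35-15:00.
Dmitri ∩ Idris ∩ Ulla ∩ Rosa ∩ Wendy ∩ Hamid ∩ Dana: ∅.
There is no time when everyone is free.
There is no common window, so the total is 0 minutes.

0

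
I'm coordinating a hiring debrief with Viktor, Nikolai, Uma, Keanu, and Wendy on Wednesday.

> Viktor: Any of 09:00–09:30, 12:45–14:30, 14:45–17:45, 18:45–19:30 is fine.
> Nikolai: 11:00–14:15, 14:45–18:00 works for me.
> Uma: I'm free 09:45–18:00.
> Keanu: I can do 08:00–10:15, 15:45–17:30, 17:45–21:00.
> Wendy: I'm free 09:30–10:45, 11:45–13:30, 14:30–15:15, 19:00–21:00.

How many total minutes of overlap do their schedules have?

0

Viktor ∩ Nikolai: 12:45-14:15, 14:45-17:45.
Viktor ∩ Nikolai ∩ Uma: 12:45-14:15, 14:45-17:45.
Viktor ∩ Nikolai ∩ Uma ∩ Keanu: 15:45-17:30.
Viktor ∩ Nikolai ∩ Uma ∩ Keanu ∩ Wendy: ∅.
There is no time when everyone is free.
There is no common window, so the total is 0 minutes.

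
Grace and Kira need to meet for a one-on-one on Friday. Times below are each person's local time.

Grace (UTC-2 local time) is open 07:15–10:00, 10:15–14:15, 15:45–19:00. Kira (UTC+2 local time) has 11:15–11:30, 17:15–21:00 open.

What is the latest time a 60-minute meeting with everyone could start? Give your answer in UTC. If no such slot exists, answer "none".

18:00

Grace in UTC: 09:15-12:00, 12:15-16:15, 17:45-21:00 (add 2h to convert from UTC-2).
Kira in UTC: 09:15-09:30, 15:15-19:00 (subtract 2h to convert from UTC+2).
Grace ∩ Kira: 09:15-09:30, 15:15-16:15, 17:45-19:00.
The last common window of at least 60 minutes is 17:45-19:00; a 60-minute meeting can start as late as 18:00 and still end by 19:00.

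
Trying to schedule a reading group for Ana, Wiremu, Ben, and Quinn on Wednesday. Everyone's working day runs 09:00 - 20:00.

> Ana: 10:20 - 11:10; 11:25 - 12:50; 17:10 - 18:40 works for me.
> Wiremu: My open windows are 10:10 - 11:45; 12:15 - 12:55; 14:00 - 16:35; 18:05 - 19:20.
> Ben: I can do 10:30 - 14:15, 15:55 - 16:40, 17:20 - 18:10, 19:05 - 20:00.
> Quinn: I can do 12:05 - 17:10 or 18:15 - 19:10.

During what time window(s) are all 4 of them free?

Ana ∩ Wiremu: 10:20-11:10, 11:25-11:45, 12:15-12:50, 18:05-18:40.
Ana ∩ Wiremu ∩ Ben: 10:30-11:10, 11:25-11:45, 12:15-12:50, 18:05-18:10.
Ana ∩ Wiremu ∩ Ben ∩ Quinn: 12:15-12:50.
Those are the intersection windows.

12:15-12:50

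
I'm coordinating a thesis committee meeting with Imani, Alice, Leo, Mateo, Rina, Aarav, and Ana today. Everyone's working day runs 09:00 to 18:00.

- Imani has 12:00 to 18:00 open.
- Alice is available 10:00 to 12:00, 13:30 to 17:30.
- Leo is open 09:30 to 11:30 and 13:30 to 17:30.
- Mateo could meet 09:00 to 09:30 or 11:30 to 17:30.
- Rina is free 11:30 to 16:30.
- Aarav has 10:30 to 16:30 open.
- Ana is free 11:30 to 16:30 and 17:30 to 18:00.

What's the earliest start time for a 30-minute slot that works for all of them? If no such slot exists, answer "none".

Imani ∩ Alice: 13:30-17:30.
Imani ∩ Alice ∩ Leo: 13:30-17:30.
Imani ∩ Alice ∩ Leo ∩ Mateo: 13:30-17:30.
Imani ∩ Alice ∩ Leo ∩ Mateo ∩ Rina: 13:30-16:30.
Imani ∩ Alice ∩ Leo ∩ Mateo ∩ Rina ∩ Aarav: 13:30-16:30.
Imani ∩ Alice ∩ Leo ∩ Mateo ∩ Rina ∩ Aarav ∩ Ana: 13:30-16:30.
The first common window of at least 30 minutes is 13:30-16:30, so the earliest start is 13:30.

13:30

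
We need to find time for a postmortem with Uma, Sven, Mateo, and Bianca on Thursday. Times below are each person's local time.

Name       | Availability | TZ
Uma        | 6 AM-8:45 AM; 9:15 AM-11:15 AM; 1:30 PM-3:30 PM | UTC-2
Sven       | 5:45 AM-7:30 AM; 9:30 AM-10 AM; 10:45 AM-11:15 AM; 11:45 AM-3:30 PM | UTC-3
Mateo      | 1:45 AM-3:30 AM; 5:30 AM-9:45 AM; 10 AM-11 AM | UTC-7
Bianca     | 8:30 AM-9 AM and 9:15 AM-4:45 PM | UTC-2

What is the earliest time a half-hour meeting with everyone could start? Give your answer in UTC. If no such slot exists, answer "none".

Uma in UTC: 08:00-10:45, 11:15-13:15, 15:30-17:30 (add 2h to convert from UTC-2).
Sven in UTC: 08:45-10:30, 12:30-13:00, 13:45-14:15, 14:45-18:30 (add 3h to convert from UTC-3).
Mateo in UTC: 08:45-10:30, 12:30-16:45, 17:00-18:00 (add 7h to convert from UTC-7).
Bianca in UTC: 10:30-11:00, 11:15-18:45 (add 2h to convert from UTC-2).
Uma ∩ Sven: 08:45-10:30, 12:30-13:00, 15:30-17:30.
Uma ∩ Sven ∩ Mateo: 08:45-10:30, 12:30-13:00, 15:30-16:45, 17:00-17:30.
Uma ∩ Sven ∩ Mateo ∩ Bianca: 12:30-13:00, 15:30-16:45, 17:00-17:30.
So the common availability across everyone is 12:30-13:00, 15:30-16:45, 17:00-17:30.
The first common window of at least 30 minutes is 12:30-13:00, so the earliest start is 12:30.

12:30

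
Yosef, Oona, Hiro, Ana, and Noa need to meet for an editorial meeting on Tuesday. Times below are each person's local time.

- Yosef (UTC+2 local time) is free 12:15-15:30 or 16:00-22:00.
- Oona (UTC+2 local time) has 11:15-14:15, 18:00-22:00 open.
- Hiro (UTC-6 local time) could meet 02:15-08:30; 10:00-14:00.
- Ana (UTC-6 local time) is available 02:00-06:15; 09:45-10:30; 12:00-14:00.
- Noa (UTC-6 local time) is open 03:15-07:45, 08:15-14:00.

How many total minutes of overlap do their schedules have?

270

Yosef in UTC: 10:15-13:30, 14:00-20:00 (subtract 2h to convert from UTC+2).
Oona in UTC: 09:15-12:15, 16:00-20:00 (subtract 2h to convert from UTC+2).
Hiro in UTC: 08:15-14:30, 16:00-20:00 (add 6h to convert from UTC-6).
Ana in UTC: 08:00-12:15, 15:45-16:30, 18:00-20:00 (add 6h to convert from UTC-6).
Noa in UTC: 09:15-13:45, 14:15-20:00 (add 6h to convert from UTC-6).
Yosef ∩ Oona: 10:15-12:15, 16:00-20:00.
Yosef ∩ Oona ∩ Hiro: 10:15-12:15, 16:00-20:00.
Yosef ∩ Oona ∩ Hiro ∩ Ana: 10:15-12:15, 16:00-16:30, 18:00-20:00.
Yosef ∩ Oona ∩ Hiro ∩ Ana ∩ Noa: 10:15-12:15, 16:00-16:30, 18:00-20:00.
Summing the common windows: 120 + 30 + 120 = 270 minutes.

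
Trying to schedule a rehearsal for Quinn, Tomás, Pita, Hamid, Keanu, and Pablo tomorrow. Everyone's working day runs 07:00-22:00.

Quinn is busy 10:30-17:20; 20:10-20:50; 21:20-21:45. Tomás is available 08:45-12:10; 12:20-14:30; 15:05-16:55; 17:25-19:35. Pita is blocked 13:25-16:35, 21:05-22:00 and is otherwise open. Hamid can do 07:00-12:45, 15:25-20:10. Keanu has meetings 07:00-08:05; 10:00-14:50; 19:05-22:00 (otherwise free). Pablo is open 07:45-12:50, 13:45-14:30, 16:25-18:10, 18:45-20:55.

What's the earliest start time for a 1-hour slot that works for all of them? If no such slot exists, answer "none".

Quinn free: 07:00-10:30, 17:20-20:10, 20:50-21:20, 21:45-22:00 (invert busy blocks within the working day).
Tomás free: 08:45-12:10, 12:20-14:30, 15:05-16:55, 17:25-19:35.
Pita free: 07:00-13:25, 16:35-21:05 (invert busy blocks within the working day).
Hamid free: 07:00-12:45, 15:25-20:10.
Keanu free: 08:05-10:00, 14:50-19:05 (invert busy blocks within the working day).
Pablo free: 07:45-12:50, 13:45-14:30, 16:25-18:10, 18:45-20:55.
Quinn ∩ Tomás: 08:45-10:30, 17:25-19:35.
Quinn ∩ Tomás ∩ Pita: 08:45-10:30, 17:25-19:35.
Quinn ∩ Tomás ∩ Pita ∩ Hamid: 08:45-10:30, 17:25-19:35.
Quinn ∩ Tomás ∩ Pita ∩ Hamid ∩ Keanu: 08:45-10:00, 17:25-19:05.
Quinn ∩ Tomás ∩ Pita ∩ Hamid ∩ Keanu ∩ Pablo: 08:45-10:00, 17:25-18:10, 18:45-19:05.
The first common window of at least 60 minutes is 08:45-10:00, so the earliest start is 08:45.

08:45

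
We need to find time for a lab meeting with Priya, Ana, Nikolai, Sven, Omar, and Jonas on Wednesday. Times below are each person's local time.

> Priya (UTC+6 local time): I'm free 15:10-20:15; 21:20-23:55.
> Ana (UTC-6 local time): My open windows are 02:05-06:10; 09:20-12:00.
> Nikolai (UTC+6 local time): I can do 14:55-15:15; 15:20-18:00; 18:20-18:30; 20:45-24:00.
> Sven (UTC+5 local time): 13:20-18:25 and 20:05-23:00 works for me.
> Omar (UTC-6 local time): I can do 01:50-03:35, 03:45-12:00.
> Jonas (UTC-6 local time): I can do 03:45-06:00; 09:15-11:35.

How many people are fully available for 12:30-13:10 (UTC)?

3

Priya in UTC: 09:10-14:15, 15:20-17:55 (subtract 6h to convert from UTC+6).
Ana in UTC: 08:05-12:10, 15:20-18:00 (add 6h to convert from UTC-6).
Nikolai in UTC: 08:55-09:15, 09:20-12:00, 12:20-12:30, 14:45-18:00 (subtract 6h to convert from UTC+6).
Sven in UTC: 08:20-13:25, 15:05-18:00 (subtract 5h to convert from UTC+5).
Omar in UTC: 07:50-09:35, 09:45-18:00 (add 6h to convert from UTC-6).
Jonas in UTC: 09:45-12:00, 15:15-17:35 (add 6h to convert from UTC-6).
Priya, Sven, and Omar can make the full 12:30-13:10 slot — that's 3.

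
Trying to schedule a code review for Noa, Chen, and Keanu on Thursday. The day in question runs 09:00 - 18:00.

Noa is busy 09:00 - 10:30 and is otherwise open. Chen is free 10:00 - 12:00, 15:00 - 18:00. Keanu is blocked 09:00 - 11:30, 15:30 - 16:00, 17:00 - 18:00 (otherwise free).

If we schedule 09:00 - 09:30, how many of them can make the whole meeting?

Noa free: 10:30-18:00 (invert busy blocks within the working day).
Chen free: 10:00-12:00, 15:00-18:00.
Keanu free: 11:30-15:30, 16:00-17:00 (invert busy blocks within the working day).
nobody can make the full 09:00-09:30 slot — that's 0.

0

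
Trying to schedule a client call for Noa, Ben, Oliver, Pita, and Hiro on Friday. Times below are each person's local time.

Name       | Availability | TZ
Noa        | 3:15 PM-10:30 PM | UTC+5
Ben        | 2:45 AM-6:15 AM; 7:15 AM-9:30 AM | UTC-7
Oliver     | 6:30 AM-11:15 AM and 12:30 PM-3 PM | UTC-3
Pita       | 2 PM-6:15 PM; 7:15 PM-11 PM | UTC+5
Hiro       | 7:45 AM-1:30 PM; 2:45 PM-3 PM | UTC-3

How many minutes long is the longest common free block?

150

Noa in UTC: 10:15-17:30 (subtract 5h to convert from UTC+5).
Ben in UTC: 09:45-13:15, 14:15-16:30 (add 7h to convert from UTC-7).
Oliver in UTC: 09:30-14:15, 15:30-18:00 (add 3h to convert from UTC-3).
Pita in UTC: 09:00-13:15, 14:15-18:00 (subtract 5h to convert from UTC+5).
Hiro in UTC: 10:45-16:30, 17:45-18:00 (add 3h to convert from UTC-3).
Noa ∩ Ben: 10:15-13:15, 14:15-16:30.
Noa ∩ Ben ∩ Oliver: 10:15-13:15, 15:30-16:30.
Noa ∩ Ben ∩ Oliver ∩ Pita: 10:15-13:15, 15:30-16:30.
Noa ∩ Ben ∩ Oliver ∩ Pita ∩ Hiro: 10:45-13:15, 15:30-16:30.
The longest is 10:45-13:15 at 150 minutes.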